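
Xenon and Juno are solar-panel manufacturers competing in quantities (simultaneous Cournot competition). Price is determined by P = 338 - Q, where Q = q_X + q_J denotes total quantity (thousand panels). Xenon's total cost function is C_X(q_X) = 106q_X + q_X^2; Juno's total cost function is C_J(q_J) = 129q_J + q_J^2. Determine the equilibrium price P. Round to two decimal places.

Xenon's profit: π_X = (338 - Q)q_X - (106q_X + q_X²). Setting ∂π_X/∂q_X = 0: 232 - 4q_X - (q_J) = 0.
Juno's first-order condition: 209 - 4q_J - (q_X) = 0.
So q_X = (232 - q_J)/4 and q_J = (209 - q_X)/4.
Substituting one into the other gives q_X = 719/15 and q_J = 604/15.
Total output Q = 441/5, so price P = 338 - 441/5 = 1249/5.

249.80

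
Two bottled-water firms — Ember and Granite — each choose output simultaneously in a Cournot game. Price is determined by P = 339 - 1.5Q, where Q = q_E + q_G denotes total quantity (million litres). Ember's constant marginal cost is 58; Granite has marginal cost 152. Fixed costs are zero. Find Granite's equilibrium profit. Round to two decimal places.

640.67

Ember's profit: π_E = (339 - 1.5Q)q_E - (58q_E). Setting ∂π_E/∂q_E = 0: 281 - 3q_E - (3/2)(q_G) = 0.
Granite's profit: π_G = (339 - 1.5Q)q_G - (152q_G). Setting ∂π_G/∂q_G = 0: 187 - 3q_G - (3/2)(q_E) = 0.
Best responses: q_E = (281 - (3/2)q_G)/3, q_G = (187 - (3/2)q_E)/3.
Substituting one into the other gives q_E = 250/3 and q_G = 62/3.
Price P = 339 - (3/2)·104 = 183.
Granite's profit: (183 - 152)·(62/3) = 1922/3.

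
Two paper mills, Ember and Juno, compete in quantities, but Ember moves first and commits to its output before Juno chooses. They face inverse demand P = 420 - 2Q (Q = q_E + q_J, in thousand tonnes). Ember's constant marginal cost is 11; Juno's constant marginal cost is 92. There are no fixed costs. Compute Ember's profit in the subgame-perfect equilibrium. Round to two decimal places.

15006.25

The follower Juno best-responds to any q_E: π_J = (420 - 2Q)q_J - 92q_J.
Setting the follower's marginal profit to zero, 328 - 2q_E - 4q_J = 0, i.e. q_J = (328 - 2q_E)/4.
The leader anticipates this reaction. Substituting into P = 420 - 2Q gives P = 256 - q_E, so π_E = (256 - q_E)q_E - 11q_E.
Leader FOC: 245 - 2q_E = 0, so q_E = 245/2.
Then q_J = (328 - 2·(245/2))/4 = 83/4.
Price P = 420 - 2·(573/4) = 267/2.
Ember's profit: (267/2 - 11)·(245/2) = 15006.2500.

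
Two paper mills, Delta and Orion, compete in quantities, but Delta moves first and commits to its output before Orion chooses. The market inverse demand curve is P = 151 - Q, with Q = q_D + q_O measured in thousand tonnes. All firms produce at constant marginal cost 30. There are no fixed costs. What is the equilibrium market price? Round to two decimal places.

The follower Orion best-responds to any q_D: π_O = (151 - Q)q_O - 30q_O.
Follower FOC: 121 - q_D - 2q_O = 0, so q_O(q_D) = (121 - q_D)/2.
Delta substitutes q_O(q_D) into its own profit: π_D = q_D(151 - q_D - (121 - q_D)/2) - 30q_D = (181/2 - (1/2)q_D)q_D - 30q_D.
Maximising: ∂π_D/∂q_D = 121/2 - q_D = 0, giving q_D = 121/2.
Then q_O = (121 - 121/2)/2 = 121/4.
Total output Q = 363/4, so price P = 151 - 363/4 = 241/4.

60.25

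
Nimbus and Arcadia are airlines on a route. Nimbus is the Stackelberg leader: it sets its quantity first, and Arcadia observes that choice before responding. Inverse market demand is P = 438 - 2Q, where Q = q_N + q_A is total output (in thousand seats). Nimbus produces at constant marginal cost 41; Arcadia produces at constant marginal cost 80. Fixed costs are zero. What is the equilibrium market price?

The follower Arcadia best-responds to any q_N: π_A = (438 - 2Q)q_A - 80q_A.
∂π_A/∂q_A = 358 - 2q_N - 4q_A = 0 gives the reaction function q_A = (358 - 2q_N)/4.
The leader anticipates this reaction. Substituting into P = 438 - 2Q gives P = 259 - q_N, so π_N = (259 - q_N)q_N - 41q_N.
Maximising: ∂π_N/∂q_N = 218 - 2q_N = 0, giving q_N = 109.
Then q_A = (358 - 2·109)/4 = 35.
Total output Q = 144, so price P = 438 - 2·144 = 150.

150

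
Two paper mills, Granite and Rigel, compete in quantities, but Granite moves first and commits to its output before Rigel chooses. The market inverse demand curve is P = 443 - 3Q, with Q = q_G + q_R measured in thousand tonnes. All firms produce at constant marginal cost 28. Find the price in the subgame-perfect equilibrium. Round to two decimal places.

Solve by backward induction. Given q_G, the follower Rigel maximises π_R = (443 - 3q_G - 3q_R)q_R - 28q_R.
∂π_R/∂q_R = 415 - 3q_G - 6q_R = 0 gives the reaction function q_R = (415 - 3q_G)/6.
Granite substitutes q_R(q_G) into its own profit: π_G = q_G(443 - 3q_G - (415 - 3q_G)/2) - 28q_G = (471/2 - (3/2)q_G)q_G - 28q_G.
Leader FOC: 415/2 - 3q_G = 0, so q_G = 415/6.
Then q_R = (415 - 3·(415/6))/6 = 415/12.
Total output Q = 415/4, so price P = 443 - 3·(415/4) = 527/4.

131.75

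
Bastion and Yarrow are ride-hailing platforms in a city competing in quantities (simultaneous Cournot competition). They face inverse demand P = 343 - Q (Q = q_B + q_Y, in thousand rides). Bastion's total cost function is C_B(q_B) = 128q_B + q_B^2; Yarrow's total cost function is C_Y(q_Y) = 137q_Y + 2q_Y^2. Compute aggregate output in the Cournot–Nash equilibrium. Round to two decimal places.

Bastion's profit: π_B = (343 - Q)q_B - (128q_B + q_B²). Setting ∂π_B/∂q_B = 0: 215 - 4q_B - (q_Y) = 0.
Yarrow's first-order condition: 206 - 6q_Y - (q_B) = 0.
Best responses: q_B = (215 - q_Y)/4, q_Y = (206 - q_B)/6.
Solving the pair: q_B = 1084/23, q_Y = 609/23.
Total output Q = 1084/23 + 609/23 = 1693/23.

73.61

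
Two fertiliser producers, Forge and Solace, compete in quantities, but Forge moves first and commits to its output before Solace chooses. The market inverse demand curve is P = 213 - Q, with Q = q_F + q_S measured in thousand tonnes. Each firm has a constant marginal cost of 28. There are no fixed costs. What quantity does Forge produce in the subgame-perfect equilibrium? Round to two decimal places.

Solve by backward induction. Given q_F, the follower Solace maximises π_S = (213 - q_F - q_S)q_S - 28q_S.
Follower FOC: 185 - q_F - 2q_S = 0, so q_S(q_F) = (185 - q_F)/2.
Forge substitutes q_S(q_F) into its own profit: π_F = q_F(213 - q_F - (185 - q_F)/2) - 28q_F = (241/2 - (1/2)q_F)q_F - 28q_F.
The leader's first-order condition 185/2 - q_F = 0 yields q_F = 185/2.
Then q_S = (185 - 185/2)/2 = 185/4.

92.50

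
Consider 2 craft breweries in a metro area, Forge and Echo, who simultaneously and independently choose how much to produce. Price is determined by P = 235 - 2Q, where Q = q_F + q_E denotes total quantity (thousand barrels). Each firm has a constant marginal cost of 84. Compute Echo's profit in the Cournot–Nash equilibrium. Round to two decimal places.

1266.72

A representative firm's profit is π_i = q_i(235 - 2Q) - 84q_i.
First-order condition (treating rivals' output as given): 151 - 4q_i - 2q_j = 0.
With identical firms every q_j equals q_i, so q_j = q_i and 151 = 6q_i, giving q_i = 151/6.
Price P = 235 - 2·(151/3) = 403/3.
Echo's profit: (403/3 - 84)·(151/6) = 1266.7222.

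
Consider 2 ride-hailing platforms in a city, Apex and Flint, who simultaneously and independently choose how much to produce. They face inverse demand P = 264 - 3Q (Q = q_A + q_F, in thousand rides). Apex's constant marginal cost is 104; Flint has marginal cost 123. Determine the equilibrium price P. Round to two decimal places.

163.67

Apex's profit: π_A = (264 - 3Q)q_A - (104q_A). Setting ∂π_A/∂q_A = 0: 160 - 6q_A - 3(q_F) = 0.
Flint's profit: π_F = (264 - 3Q)q_F - (123q_F). Setting ∂π_F/∂q_F = 0: 141 - 6q_F - 3(q_A) = 0.
Rearranging gives the reaction functions q_A = (160 - 3q_F)/6 and q_F = (141 - 3q_A)/6.
Substituting one into the other gives q_A = 179/9 and q_F = 122/9.
Total output Q = 301/9, so price P = 264 - 3·(301/9) = 491/3.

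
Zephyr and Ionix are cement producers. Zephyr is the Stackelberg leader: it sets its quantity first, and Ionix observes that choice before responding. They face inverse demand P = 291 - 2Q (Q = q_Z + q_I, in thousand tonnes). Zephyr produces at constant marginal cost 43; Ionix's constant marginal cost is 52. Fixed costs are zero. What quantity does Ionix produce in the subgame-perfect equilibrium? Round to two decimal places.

27.63

Solve by backward induction. Given q_Z, the follower Ionix maximises π_I = (291 - 2q_Z - 2q_I)q_I - 52q_I.
∂π_I/∂q_I = 239 - 2q_Z - 4q_I = 0 gives the reaction function q_I = (239 - 2q_Z)/4.
The leader anticipates this reaction. Substituting into P = 291 - 2Q gives P = 343/2 - q_Z, so π_Z = (343/2 - q_Z)q_Z - 43q_Z.
Leader FOC: 257/2 - 2q_Z = 0, so q_Z = 257/4.
Then q_I = (239 - 2·(257/4))/4 = 221/8.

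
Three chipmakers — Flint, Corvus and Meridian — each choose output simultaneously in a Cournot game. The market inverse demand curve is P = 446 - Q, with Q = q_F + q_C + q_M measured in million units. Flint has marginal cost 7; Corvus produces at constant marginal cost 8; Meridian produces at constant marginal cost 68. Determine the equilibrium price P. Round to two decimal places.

132.25

Flint's profit: π_F = (446 - Q)q_F - (7q_F). Setting ∂π_F/∂q_F = 0: 439 - 2q_F - (q_C + q_M) = 0.
Corvus's first-order condition: 438 - 2q_C - (q_F + q_M) = 0.
Meridian's first-order condition: 378 - 2q_M - (q_F + q_C) = 0.
Adding the 3 first-order conditions: 1255 − 4Q = 0, so Q = 1255/4.
Back-substituting: q_F = (439 − 1255/4) = 501/4, q_C = (438 − 1255/4) = 497/4, q_M = (378 − 1255/4) = 257/4.
Total output Q = 1255/4, so price P = 446 - 1255/4 = 529/4.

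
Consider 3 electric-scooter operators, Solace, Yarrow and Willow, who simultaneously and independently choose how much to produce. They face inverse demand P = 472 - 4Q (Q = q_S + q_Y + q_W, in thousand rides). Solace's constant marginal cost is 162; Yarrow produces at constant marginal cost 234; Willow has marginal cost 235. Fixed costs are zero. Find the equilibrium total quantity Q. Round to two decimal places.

Solace's profit: π_S = (472 - 4Q)q_S - (162q_S). Setting ∂π_S/∂q_S = 0: 310 - 8q_S - 4(q_Y + q_W) = 0.
Yarrow's first-order condition: 238 - 8q_Y - 4(q_S + q_W) = 0.
Willow's first-order condition: 237 - 8q_W - 4(q_S + q_Y) = 0.
Summing all 3 equations gives 785 − 16Q = 0, hence Q = 785/16.
Back-substituting: q_S = (310 − 785/4)/4 = 455/16, q_Y = (238 − 785/4)/4 = 167/16, q_W = (237 − 785/4)/4 = 163/16.
Total output Q = 455/16 + 167/16 + 163/16 = 785/16.

49.06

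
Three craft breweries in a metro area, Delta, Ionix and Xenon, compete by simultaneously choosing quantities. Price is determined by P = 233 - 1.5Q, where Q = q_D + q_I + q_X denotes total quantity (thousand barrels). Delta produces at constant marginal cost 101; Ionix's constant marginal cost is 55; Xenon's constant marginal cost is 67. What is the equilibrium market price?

114

Delta's profit: π_D = (233 - 1.5Q)q_D - (101q_D). Setting ∂π_D/∂q_D = 0: 132 - 3q_D - (3/2)(q_I + q_X) = 0.
Ionix's profit: π_I = (233 - 1.5Q)q_I - (55q_I). Setting ∂π_I/∂q_I = 0: 178 - 3q_I - (3/2)(q_D + q_X) = 0.
Xenon's first-order condition: 166 - 3q_X - (3/2)(q_D + q_I) = 0.
Summing all 3 equations gives 476 − 6Q = 0, hence Q = 238/3.
Back-substituting: q_D = (132 − 119)/(3/2) = 26/3, q_I = (178 − 119)/(3/2) = 118/3, q_X = (166 − 119)/(3/2) = 94/3.
Total output Q = 238/3, so price P = 233 - (3/2)·(238/3) = 114.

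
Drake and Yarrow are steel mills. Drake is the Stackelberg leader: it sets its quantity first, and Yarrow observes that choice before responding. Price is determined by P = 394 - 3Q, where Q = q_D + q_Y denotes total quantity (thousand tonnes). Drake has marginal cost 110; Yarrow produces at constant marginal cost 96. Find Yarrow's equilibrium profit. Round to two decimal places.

The follower Yarrow best-responds to any q_D: π_Y = (394 - 3Q)q_Y - 96q_Y.
Setting the follower's marginal profit to zero, 298 - 3q_D - 6q_Y = 0, i.e. q_Y = (298 - 3q_D)/6.
The leader anticipates this reaction. Substituting into P = 394 - 3Q gives P = 245 - (3/2)q_D, so π_D = (245 - (3/2)q_D)q_D - 110q_D.
The leader's first-order condition 135 - 3q_D = 0 yields q_D = 45.
Then q_Y = (298 - 3·45)/6 = 163/6.
Price P = 394 - 3·(433/6) = 355/2.
Yarrow's profit: (355/2 - 96)·(163/6) = 2214.0833.

2214.08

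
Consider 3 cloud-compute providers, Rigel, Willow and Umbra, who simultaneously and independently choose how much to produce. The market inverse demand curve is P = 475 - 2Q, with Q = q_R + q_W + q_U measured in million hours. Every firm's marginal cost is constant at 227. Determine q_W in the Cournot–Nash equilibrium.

A representative firm's profit is π_i = q_i(475 - 2Q) - 227q_i.
First-order condition (treating rivals' output as given): 248 - 4q_i - 2·Σ_{j≠i} q_j = 0.
By symmetry each firm produces the same amount; substituting Σ_{j≠i} q_j = 2q_i yields q_i = 248/8 = 31.

31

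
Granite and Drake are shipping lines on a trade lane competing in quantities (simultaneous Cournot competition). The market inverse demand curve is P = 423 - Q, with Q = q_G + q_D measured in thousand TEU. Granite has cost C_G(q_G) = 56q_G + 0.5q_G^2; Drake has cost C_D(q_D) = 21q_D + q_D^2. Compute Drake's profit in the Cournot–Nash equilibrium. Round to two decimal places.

Granite's profit: π_G = (423 - Q)q_G - (56q_G + (1/2)q_G²). Setting ∂π_G/∂q_G = 0: 367 - 3q_G - (q_D) = 0.
Drake's first-order condition: 402 - 4q_D - (q_G) = 0.
Rearranging gives the reaction functions q_G = (367 - q_D)/3 and q_D = (402 - q_G)/4.
Substituting one into the other gives q_G = 1066/11 and q_D = 839/11.
Price P = 423 - 1905/11 = 249.8182.
Drake's profit: 249.8182·(839/11) - 21·(839/11) - (839/11)² = 11635.0579.

11635.06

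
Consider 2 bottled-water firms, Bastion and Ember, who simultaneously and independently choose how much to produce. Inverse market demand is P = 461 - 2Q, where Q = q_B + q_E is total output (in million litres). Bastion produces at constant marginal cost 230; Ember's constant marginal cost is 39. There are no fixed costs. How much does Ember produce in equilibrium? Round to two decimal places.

Bastion's profit: π_B = (461 - 2Q)q_B - (230q_B). Setting ∂π_B/∂q_B = 0: 231 - 4q_B - 2(q_E) = 0.
Ember's first-order condition: 422 - 4q_E - 2(q_B) = 0.
Rearranging gives the reaction functions q_B = (231 - 2q_E)/4 and q_E = (422 - 2q_B)/4.
Substituting one into the other gives q_B = 20/3 and q_E = 613/6.

102.17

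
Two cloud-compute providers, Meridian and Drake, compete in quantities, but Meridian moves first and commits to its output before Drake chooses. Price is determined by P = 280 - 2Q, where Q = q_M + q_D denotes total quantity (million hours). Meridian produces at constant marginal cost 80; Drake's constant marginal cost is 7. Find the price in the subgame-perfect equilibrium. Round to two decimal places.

111.75

The follower Drake best-responds to any q_M: π_D = (280 - 2Q)q_D - 7q_D.
∂π_D/∂q_D = 273 - 2q_M - 4q_D = 0 gives the reaction function q_D = (273 - 2q_M)/4.
The leader anticipates this reaction. Substituting into P = 280 - 2Q gives P = 287/2 - q_M, so π_M = (287/2 - q_M)q_M - 80q_M.
Leader FOC: 127/2 - 2q_M = 0, so q_M = 127/4.
Then q_D = (273 - 2·(127/4))/4 = 419/8.
Total output Q = 673/8, so price P = 280 - 2·(673/8) = 447/4.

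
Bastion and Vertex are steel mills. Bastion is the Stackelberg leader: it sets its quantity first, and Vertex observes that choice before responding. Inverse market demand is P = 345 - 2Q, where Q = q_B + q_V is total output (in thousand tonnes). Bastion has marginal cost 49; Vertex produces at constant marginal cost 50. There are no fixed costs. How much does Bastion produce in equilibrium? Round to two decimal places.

Solve by backward induction. Given q_B, the follower Vertex maximises π_V = (345 - 2q_B - 2q_V)q_V - 50q_V.
Follower FOC: 295 - 2q_B - 4q_V = 0, so q_V(q_B) = (295 - 2q_B)/4.
The leader anticipates this reaction. Substituting into P = 345 - 2Q gives P = 395/2 - q_B, so π_B = (395/2 - q_B)q_B - 49q_B.
Maximising: ∂π_B/∂q_B = 297/2 - 2q_B = 0, giving q_B = 297/4.
Then q_V = (295 - 2·(297/4))/4 = 293/8.

74.25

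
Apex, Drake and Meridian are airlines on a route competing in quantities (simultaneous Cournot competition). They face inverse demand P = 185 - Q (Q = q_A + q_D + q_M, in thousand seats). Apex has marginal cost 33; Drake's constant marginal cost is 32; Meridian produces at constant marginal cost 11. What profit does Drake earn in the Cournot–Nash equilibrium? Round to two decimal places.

Apex's profit: π_A = (185 - Q)q_A - (33q_A). Setting ∂π_A/∂q_A = 0: 152 - 2q_A - (q_D + q_M) = 0.
Drake's profit: π_D = (185 - Q)q_D - (32q_D). Setting ∂π_D/∂q_D = 0: 153 - 2q_D - (q_A + q_M) = 0.
Meridian's profit: π_M = (185 - Q)q_M - (11q_M). Setting ∂π_M/∂q_M = 0: 174 - 2q_M - (q_A + q_D) = 0.
Adding the 3 first-order conditions: 479 − 4Q = 0, so Q = 479/4.
Back-substituting: q_A = (152 − 479/4) = 129/4, q_D = (153 − 479/4) = 133/4, q_M = (174 − 479/4) = 217/4.
Price P = 185 - 479/4 = 261/4.
Drake's profit: (261/4 - 32)·(133/4) = 1105.5625.

1105.56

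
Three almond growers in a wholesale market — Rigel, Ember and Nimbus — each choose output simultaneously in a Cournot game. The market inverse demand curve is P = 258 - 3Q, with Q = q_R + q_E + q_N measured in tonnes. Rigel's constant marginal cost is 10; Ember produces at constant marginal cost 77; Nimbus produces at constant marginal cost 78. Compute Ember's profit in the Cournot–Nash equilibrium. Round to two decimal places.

275.52

Rigel's profit: π_R = (258 - 3Q)q_R - (10q_R). Setting ∂π_R/∂q_R = 0: 248 - 6q_R - 3(q_E + q_N) = 0.
Ember's profit: π_E = (258 - 3Q)q_E - (77q_E). Setting ∂π_E/∂q_E = 0: 181 - 6q_E - 3(q_R + q_N) = 0.
Nimbus's profit: π_N = (258 - 3Q)q_N - (78q_N). Setting ∂π_N/∂q_N = 0: 180 - 6q_N - 3(q_R + q_E) = 0.
Adding the 3 conditions: 609 − 6Q − 6Q = 0, i.e. Q = 203/4.
Back-substituting: q_R = (248 − 609/4)/3 = 383/12, q_E = (181 − 609/4)/3 = 115/12, q_N = (180 − 609/4)/3 = 37/4.
Price P = 258 - 3·(203/4) = 423/4.
Ember's profit: (423/4 - 77)·(115/12) = 275.5208.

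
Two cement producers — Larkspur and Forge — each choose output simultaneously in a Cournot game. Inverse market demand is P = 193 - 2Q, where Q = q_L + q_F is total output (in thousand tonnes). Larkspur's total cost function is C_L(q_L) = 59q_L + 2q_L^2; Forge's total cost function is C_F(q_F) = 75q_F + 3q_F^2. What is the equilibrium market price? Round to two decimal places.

Larkspur's profit: π_L = (193 - 2Q)q_L - (59q_L + 2q_L²). Setting ∂π_L/∂q_L = 0: 134 - 8q_L - 2(q_F) = 0.
Forge's profit: π_F = (193 - 2Q)q_F - (75q_F + 3q_F²). Setting ∂π_F/∂q_F = 0: 118 - 10q_F - 2(q_L) = 0.
So q_L = (134 - 2q_F)/8 and q_F = (118 - 2q_L)/10.
Solving the pair: q_L = 276/19, q_F = 169/19.
Total output Q = 445/19, so price P = 193 - 2·(445/19) = 146.1579.

146.16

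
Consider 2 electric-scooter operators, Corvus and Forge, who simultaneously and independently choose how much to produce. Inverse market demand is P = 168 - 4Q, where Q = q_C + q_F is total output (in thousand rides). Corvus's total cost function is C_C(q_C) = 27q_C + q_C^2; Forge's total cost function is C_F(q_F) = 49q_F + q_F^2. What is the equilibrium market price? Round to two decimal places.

Corvus's profit: π_C = (168 - 4Q)q_C - (27q_C + q_C²). Setting ∂π_C/∂q_C = 0: 141 - 10q_C - 4(q_F) = 0.
Forge's profit: π_F = (168 - 4Q)q_F - (49q_F + q_F²). Setting ∂π_F/∂q_F = 0: 119 - 10q_F - 4(q_C) = 0.
So q_C = (141 - 4q_F)/10 and q_F = (119 - 4q_C)/10.
Substituting one into the other gives q_C = 467/42 and q_F = 313/42.
Total output Q = 130/7, so price P = 168 - 4·(130/7) = 656/7.

93.71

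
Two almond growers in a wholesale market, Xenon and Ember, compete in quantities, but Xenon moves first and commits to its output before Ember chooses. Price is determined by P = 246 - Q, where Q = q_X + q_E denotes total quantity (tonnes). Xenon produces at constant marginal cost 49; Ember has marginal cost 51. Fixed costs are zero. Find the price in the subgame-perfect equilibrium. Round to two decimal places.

Solve by backward induction. Given q_X, the follower Ember maximises π_E = (246 - q_X - q_E)q_E - 51q_E.
Setting the follower's marginal profit to zero, 195 - q_X - 2q_E = 0, i.e. q_E = (195 - q_X)/2.
The leader anticipates this reaction. Substituting into P = 246 - Q gives P = 297/2 - (1/2)q_X, so π_X = (297/2 - (1/2)q_X)q_X - 49q_X.
Maximising: ∂π_X/∂q_X = 199/2 - q_X = 0, giving q_X = 199/2.
Then q_E = (195 - 199/2)/2 = 191/4.
Total output Q = 589/4, so price P = 246 - 589/4 = 395/4.

98.75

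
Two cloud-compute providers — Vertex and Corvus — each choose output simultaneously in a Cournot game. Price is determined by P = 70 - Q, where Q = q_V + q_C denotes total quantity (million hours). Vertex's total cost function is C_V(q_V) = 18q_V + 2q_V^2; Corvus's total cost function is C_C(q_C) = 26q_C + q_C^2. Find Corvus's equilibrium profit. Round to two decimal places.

169.92

Vertex's profit: π_V = (70 - Q)q_V - (18q_V + 2q_V²). Setting ∂π_V/∂q_V = 0: 52 - 6q_V - (q_C) = 0.
Corvus's profit: π_C = (70 - Q)q_C - (26q_C + q_C²). Setting ∂π_C/∂q_C = 0: 44 - 4q_C - (q_V) = 0.
So q_V = (52 - q_C)/6 and q_C = (44 - q_V)/4.
Substituting one into the other gives q_V = 164/23 and q_C = 212/23.
Price P = 70 - 376/23 = 1234/23.
Corvus's profit: (1234/23)·(212/23) - 26·(212/23) - (212/23)² = 169.9206.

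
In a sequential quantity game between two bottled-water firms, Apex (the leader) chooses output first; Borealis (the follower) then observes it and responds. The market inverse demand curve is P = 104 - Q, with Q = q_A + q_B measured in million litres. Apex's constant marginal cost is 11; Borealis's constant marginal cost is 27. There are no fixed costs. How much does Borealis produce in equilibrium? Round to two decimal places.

11.25

Solve by backward induction. Given q_A, the follower Borealis maximises π_B = (104 - q_A - q_B)q_B - 27q_B.
Setting the follower's marginal profit to zero, 77 - q_A - 2q_B = 0, i.e. q_B = (77 - q_A)/2.
Apex substitutes q_B(q_A) into its own profit: π_A = q_A(104 - q_A - (77 - q_A)/2) - 11q_A = (131/2 - (1/2)q_A)q_A - 11q_A.
Leader FOC: 109/2 - q_A = 0, so q_A = 109/2.
Then q_B = (77 - 109/2)/2 = 45/4.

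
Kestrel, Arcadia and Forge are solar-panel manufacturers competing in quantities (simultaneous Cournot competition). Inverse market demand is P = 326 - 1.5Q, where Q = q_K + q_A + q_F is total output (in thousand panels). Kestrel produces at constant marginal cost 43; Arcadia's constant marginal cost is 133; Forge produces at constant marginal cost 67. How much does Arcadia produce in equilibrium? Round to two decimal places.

6.17

Kestrel's profit: π_K = (326 - 1.5Q)q_K - (43q_K). Setting ∂π_K/∂q_K = 0: 283 - 3q_K - (3/2)(q_A + q_F) = 0.
Arcadia's profit: π_A = (326 - 1.5Q)q_A - (133q_A). Setting ∂π_A/∂q_A = 0: 193 - 3q_A - (3/2)(q_K + q_F) = 0.
Forge's profit: π_F = (326 - 1.5Q)q_F - (67q_F). Setting ∂π_F/∂q_F = 0: 259 - 3q_F - (3/2)(q_K + q_A) = 0.
Adding the 3 conditions: 735 − 3Q − 3Q = 0, i.e. Q = 245/2.
Back-substituting: q_K = (283 − 735/4)/(3/2) = 397/6, q_A = (193 − 735/4)/(3/2) = 37/6, q_F = (259 − 735/4)/(3/2) = 301/6.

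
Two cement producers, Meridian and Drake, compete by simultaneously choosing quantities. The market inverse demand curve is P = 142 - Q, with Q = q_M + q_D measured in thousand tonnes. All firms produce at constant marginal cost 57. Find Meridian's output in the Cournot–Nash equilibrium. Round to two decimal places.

A representative firm's profit is π_i = q_i(142 - Q) - 57q_i.
Setting ∂π_i/∂q_i = 0 with rivals' quantities fixed: 85 - 2q_i - q_j = 0.
With identical firms every q_j equals q_i, so q_j = q_i and 85 = 3q_i, giving q_i = 85/3.

28.33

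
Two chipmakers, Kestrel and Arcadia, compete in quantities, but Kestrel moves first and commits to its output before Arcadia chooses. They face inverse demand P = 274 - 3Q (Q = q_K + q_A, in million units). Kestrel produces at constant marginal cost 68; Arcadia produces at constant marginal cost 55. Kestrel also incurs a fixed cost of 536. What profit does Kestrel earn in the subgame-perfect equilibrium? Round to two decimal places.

The follower Arcadia best-responds to any q_K: π_A = (274 - 3Q)q_A - 55q_A.
Setting the follower's marginal profit to zero, 219 - 3q_K - 6q_A = 0, i.e. q_A = (219 - 3q_K)/6.
Kestrel substitutes q_A(q_K) into its own profit: π_K = q_K(274 - 3q_K - (219 - 3q_K)/2) - 68q_K = (329/2 - (3/2)q_K)q_K - 68q_K.
Leader FOC: 193/2 - 3q_K = 0, so q_K = 193/6.
Then q_A = (219 - 3·(193/6))/6 = 245/12.
Price P = 274 - 3·(631/12) = 465/4.
Kestrel's profit: (465/4 - 68)·(193/6) - 536 = 1016.0417.

1016.04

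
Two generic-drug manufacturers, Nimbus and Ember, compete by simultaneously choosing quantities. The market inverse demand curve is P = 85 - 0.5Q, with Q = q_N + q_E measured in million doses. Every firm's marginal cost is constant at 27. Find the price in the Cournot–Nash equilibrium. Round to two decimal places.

46.33

Each firm earns π_i = (85 - 0.5Q)q_i - 27q_i.
Setting ∂π_i/∂q_i = 0 with rivals' quantities fixed: 58 - q_i - (1/2)q_j = 0.
With identical firms every q_j equals q_i, so q_j = q_i and 58 = (3/2)q_i, giving q_i = 116/3.
Total output Q = 232/3, so price P = 85 - (1/2)·(232/3) = 139/3.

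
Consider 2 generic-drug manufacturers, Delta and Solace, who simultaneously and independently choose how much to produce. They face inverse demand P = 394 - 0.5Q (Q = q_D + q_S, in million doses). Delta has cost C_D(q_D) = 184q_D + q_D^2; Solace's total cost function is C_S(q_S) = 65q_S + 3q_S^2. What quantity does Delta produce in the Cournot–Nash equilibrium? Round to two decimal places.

62.92

Delta's profit: π_D = (394 - 0.5Q)q_D - (184q_D + q_D²). Setting ∂π_D/∂q_D = 0: 210 - 3q_D - (1/2)(q_S) = 0.
Solace's profit: π_S = (394 - 0.5Q)q_S - (65q_S + 3q_S²). Setting ∂π_S/∂q_S = 0: 329 - 7q_S - (1/2)(q_D) = 0.
So q_D = (210 - (1/2)q_S)/3 and q_S = (329 - (1/2)q_D)/7.
Solving the pair: q_D = 62.9157, q_S = 42.5060.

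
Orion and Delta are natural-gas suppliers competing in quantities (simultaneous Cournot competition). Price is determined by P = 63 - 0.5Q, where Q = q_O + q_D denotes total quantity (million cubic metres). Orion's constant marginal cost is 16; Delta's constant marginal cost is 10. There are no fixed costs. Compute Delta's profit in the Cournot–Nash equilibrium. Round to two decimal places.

773.56

Orion's profit: π_O = (63 - 0.5Q)q_O - (16q_O). Setting ∂π_O/∂q_O = 0: 47 - q_O - (1/2)(q_D) = 0.
Delta's profit: π_D = (63 - 0.5Q)q_D - (10q_D). Setting ∂π_D/∂q_D = 0: 53 - q_D - (1/2)(q_O) = 0.
Rearranging gives the reaction functions q_O = (47 - (1/2)q_D) and q_D = (53 - (1/2)q_O).
Substituting one into the other gives q_O = 82/3 and q_D = 118/3.
Price P = 63 - (1/2)·(200/3) = 89/3.
Delta's profit: (89/3 - 10)·(118/3) = 773.5556.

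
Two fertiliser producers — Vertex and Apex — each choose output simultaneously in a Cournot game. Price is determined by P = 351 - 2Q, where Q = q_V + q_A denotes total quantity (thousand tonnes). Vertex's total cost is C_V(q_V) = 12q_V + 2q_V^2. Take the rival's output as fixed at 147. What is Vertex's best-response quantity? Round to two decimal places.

5.63

With the rival's output fixed at 147, Vertex's profit is π_V = (351 - 2·147 - 2q_V)q_V - (12q_V + 2q_V²) = (57 - 2q_V)q_V - (12q_V + 2q_V²).
∂π_V/∂q_V = 45 - 8q_V = 0, so q_V = 45/8.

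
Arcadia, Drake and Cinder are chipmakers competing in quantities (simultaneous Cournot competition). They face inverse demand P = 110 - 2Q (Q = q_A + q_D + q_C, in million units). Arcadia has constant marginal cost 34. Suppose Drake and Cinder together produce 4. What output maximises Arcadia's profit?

17

With rivals' combined output fixed at 4, Arcadia's profit is π_A = (110 - 2·4 - 2q_A)q_A - (34q_A) = (102 - 2q_A)q_A - (34q_A).
∂π_A/∂q_A = 68 - 4q_A = 0, so q_A = 17.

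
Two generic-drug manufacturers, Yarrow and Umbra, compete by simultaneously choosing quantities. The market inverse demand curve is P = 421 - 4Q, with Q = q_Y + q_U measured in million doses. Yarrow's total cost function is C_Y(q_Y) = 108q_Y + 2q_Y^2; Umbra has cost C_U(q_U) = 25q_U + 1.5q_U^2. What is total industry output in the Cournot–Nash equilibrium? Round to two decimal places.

46.20

Yarrow's profit: π_Y = (421 - 4Q)q_Y - (108q_Y + 2q_Y²). Setting ∂π_Y/∂q_Y = 0: 313 - 12q_Y - 4(q_U) = 0.
Umbra's first-order condition: 396 - 11q_U - 4(q_Y) = 0.
Rearranging gives the reaction functions q_Y = (313 - 4q_U)/12 and q_U = (396 - 4q_Y)/11.
Solving the pair: q_Y = 1859/116, q_U = 875/29.
Total output Q = 1859/116 + 875/29 = 46.1983.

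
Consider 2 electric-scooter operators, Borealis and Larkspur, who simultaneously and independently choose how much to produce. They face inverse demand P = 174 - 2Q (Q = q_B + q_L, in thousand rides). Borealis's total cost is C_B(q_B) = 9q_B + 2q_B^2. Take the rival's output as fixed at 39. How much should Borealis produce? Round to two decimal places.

With the rival's output fixed at 39, Borealis's profit is π_B = (174 - 2·39 - 2q_B)q_B - (9q_B + 2q_B²) = (96 - 2q_B)q_B - (9q_B + 2q_B²).
∂π_B/∂q_B = 87 - 8q_B = 0, so q_B = 87/8.

10.88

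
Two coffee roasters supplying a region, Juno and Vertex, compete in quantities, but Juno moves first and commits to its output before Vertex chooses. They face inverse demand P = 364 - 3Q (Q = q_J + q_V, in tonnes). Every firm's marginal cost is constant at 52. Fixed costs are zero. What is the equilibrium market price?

Solve by backward induction. Given q_J, the follower Vertex maximises π_V = (364 - 3q_J - 3q_V)q_V - 52q_V.
∂π_V/∂q_V = 312 - 3q_J - 6q_V = 0 gives the reaction function q_V = (312 - 3q_J)/6.
The leader anticipates this reaction. Substituting into P = 364 - 3Q gives P = 208 - (3/2)q_J, so π_J = (208 - (3/2)q_J)q_J - 52q_J.
Leader FOC: 156 - 3q_J = 0, so q_J = 52.
Then q_V = (312 - 3·52)/6 = 26.
Total output Q = 78, so price P = 364 - 3·78 = 130.

130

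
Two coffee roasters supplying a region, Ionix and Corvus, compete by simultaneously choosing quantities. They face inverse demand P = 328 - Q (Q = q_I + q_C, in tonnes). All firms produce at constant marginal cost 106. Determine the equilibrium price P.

180

A representative firm's profit is π_i = q_i(328 - Q) - 106q_i.
First-order condition (treating rivals' output as given): 222 - 2q_i - q_j = 0.
By symmetry each firm produces the same amount; substituting q_j = q_i yields q_i = 222/3 = 74.
Total output Q = 148, so price P = 328 - 148 = 180.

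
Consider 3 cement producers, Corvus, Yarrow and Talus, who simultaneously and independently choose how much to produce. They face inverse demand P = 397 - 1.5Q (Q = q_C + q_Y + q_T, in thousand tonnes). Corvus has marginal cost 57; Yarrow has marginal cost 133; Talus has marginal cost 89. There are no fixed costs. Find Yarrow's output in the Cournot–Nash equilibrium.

24

Corvus's profit: π_C = (397 - 1.5Q)q_C - (57q_C). Setting ∂π_C/∂q_C = 0: 340 - 3q_C - (3/2)(q_Y + q_T) = 0.
Yarrow's first-order condition: 264 - 3q_Y - (3/2)(q_C + q_T) = 0.
Talus's first-order condition: 308 - 3q_T - (3/2)(q_C + q_Y) = 0.
Adding the 3 first-order conditions: 912 − 6Q = 0, so Q = 152.
Back-substituting: q_C = (340 − 228)/(3/2) = 224/3, q_Y = (264 − 228)/(3/2) = 24, q_T = (308 − 228)/(3/2) = 160/3.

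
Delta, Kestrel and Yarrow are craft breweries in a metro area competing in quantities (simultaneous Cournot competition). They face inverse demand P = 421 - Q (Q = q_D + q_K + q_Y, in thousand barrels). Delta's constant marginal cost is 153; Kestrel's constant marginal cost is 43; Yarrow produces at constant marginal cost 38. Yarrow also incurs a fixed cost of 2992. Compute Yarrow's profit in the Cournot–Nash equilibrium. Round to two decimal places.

12821.06

Delta's profit: π_D = (421 - Q)q_D - (153q_D). Setting ∂π_D/∂q_D = 0: 268 - 2q_D - (q_K + q_Y) = 0.
Kestrel's profit: π_K = (421 - Q)q_K - (43q_K). Setting ∂π_K/∂q_K = 0: 378 - 2q_K - (q_D + q_Y) = 0.
Yarrow's first-order condition: 383 - 2q_Y - (q_D + q_K) = 0.
Adding the 3 conditions: 1029 − 2Q − 2Q = 0, i.e. Q = 1029/4.
Back-substituting: q_D = (268 − 1029/4) = 43/4, q_K = (378 − 1029/4) = 483/4, q_Y = (383 − 1029/4) = 503/4.
Price P = 421 - 1029/4 = 655/4.
Yarrow's profit: (655/4 - 38)·(503/4) - 2992 = 12821.0625.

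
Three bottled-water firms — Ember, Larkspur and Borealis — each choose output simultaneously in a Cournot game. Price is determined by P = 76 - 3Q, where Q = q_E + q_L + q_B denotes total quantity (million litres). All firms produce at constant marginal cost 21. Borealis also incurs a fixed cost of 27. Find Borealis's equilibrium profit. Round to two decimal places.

Each firm earns π_i = (76 - 3Q)q_i - 21q_i.
First-order condition (treating rivals' output as given): 55 - 6q_i - 3·Σ_{j≠i} q_j = 0.
By symmetry each firm produces the same amount; substituting Σ_{j≠i} q_j = 2q_i yields q_i = 55/12.
Price P = 76 - 3·(55/4) = 139/4.
Borealis's profit: (139/4 - 21)·(55/12) - 27 = 1729/48.

36.02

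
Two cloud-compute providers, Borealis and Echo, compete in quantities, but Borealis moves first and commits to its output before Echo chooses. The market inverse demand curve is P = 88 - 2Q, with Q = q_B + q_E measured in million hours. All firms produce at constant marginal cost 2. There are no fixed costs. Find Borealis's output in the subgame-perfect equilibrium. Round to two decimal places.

Solve by backward induction. Given q_B, the follower Echo maximises π_E = (88 - 2q_B - 2q_E)q_E - 2q_E.
∂π_E/∂q_E = 86 - 2q_B - 4q_E = 0 gives the reaction function q_E = (86 - 2q_B)/4.
Borealis substitutes q_E(q_B) into its own profit: π_B = q_B(88 - 2q_B - (86 - 2q_B)/2) - 2q_B = (45 - q_B)q_B - 2q_B.
Maximising: ∂π_B/∂q_B = 43 - 2q_B = 0, giving q_B = 43/2.
Then q_E = (86 - 2·(43/2))/4 = 43/4.

21.50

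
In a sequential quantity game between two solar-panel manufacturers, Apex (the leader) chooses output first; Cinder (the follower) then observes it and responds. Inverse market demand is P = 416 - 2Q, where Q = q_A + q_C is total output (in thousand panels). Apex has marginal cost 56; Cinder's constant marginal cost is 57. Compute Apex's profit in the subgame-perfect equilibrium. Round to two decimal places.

8145.06

Solve by backward induction. Given q_A, the follower Cinder maximises π_C = (416 - 2q_A - 2q_C)q_C - 57q_C.
Follower FOC: 359 - 2q_A - 4q_C = 0, so q_C(q_A) = (359 - 2q_A)/4.
Apex substitutes q_C(q_A) into its own profit: π_A = q_A(416 - 2q_A - (359 - 2q_A)/2) - 56q_A = (473/2 - q_A)q_A - 56q_A.
Leader FOC: 361/2 - 2q_A = 0, so q_A = 361/4.
Then q_C = (359 - 2·(361/4))/4 = 357/8.
Price P = 416 - 2·(1079/8) = 585/4.
Apex's profit: (585/4 - 56)·(361/4) = 8145.0625.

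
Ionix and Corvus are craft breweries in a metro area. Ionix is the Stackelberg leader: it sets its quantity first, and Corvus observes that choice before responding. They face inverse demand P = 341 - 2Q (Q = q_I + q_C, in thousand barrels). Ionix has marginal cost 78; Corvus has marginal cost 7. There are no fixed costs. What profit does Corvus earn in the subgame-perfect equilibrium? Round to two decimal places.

Solve by backward induction. Given q_I, the follower Corvus maximises π_C = (341 - 2q_I - 2q_C)q_C - 7q_C.
Setting the follower's marginal profit to zero, 334 - 2q_I - 4q_C = 0, i.e. q_C = (334 - 2q_I)/4.
The leader anticipates this reaction. Substituting into P = 341 - 2Q gives P = 174 - q_I, so π_I = (174 - q_I)q_I - 78q_I.
Leader FOC: 96 - 2q_I = 0, so q_I = 48.
Then q_C = (334 - 2·48)/4 = 119/2.
Price P = 341 - 2·(215/2) = 126.
Corvus's profit: (126 - 7)·(119/2) = 7080.5000.

7080.50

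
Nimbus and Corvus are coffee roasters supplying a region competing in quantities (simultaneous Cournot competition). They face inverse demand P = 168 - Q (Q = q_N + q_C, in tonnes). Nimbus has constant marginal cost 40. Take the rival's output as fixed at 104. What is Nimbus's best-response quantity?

With the rival's output fixed at 104, Nimbus's profit is π_N = (168 - 104 - q_N)q_N - (40q_N) = (64 - q_N)q_N - (40q_N).
∂π_N/∂q_N = 24 - 2q_N = 0, so q_N = 12.

12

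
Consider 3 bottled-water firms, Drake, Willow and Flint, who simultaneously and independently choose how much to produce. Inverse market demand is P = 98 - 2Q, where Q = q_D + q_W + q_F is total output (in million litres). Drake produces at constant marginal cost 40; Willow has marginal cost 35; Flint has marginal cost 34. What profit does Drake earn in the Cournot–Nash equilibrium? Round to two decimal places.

69.03

Drake's profit: π_D = (98 - 2Q)q_D - (40q_D). Setting ∂π_D/∂q_D = 0: 58 - 4q_D - 2(q_W + q_F) = 0.
Willow's first-order condition: 63 - 4q_W - 2(q_D + q_F) = 0.
Flint's first-order condition: 64 - 4q_F - 2(q_D + q_W) = 0.
Adding the 3 first-order conditions: 185 − 8Q = 0, so Q = 185/8.
Back-substituting: q_D = (58 − 185/4)/2 = 47/8, q_W = (63 − 185/4)/2 = 67/8, q_F = (64 − 185/4)/2 = 71/8.
Price P = 98 - 2·(185/8) = 207/4.
Drake's profit: (207/4 - 40)·(47/8) = 69.0313.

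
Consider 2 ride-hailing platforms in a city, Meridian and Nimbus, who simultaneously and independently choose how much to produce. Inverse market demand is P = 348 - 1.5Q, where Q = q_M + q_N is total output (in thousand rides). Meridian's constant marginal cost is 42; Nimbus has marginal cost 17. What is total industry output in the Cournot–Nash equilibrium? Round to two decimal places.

141.56

Meridian's profit: π_M = (348 - 1.5Q)q_M - (42q_M). Setting ∂π_M/∂q_M = 0: 306 - 3q_M - (3/2)(q_N) = 0.
Nimbus's profit: π_N = (348 - 1.5Q)q_N - (17q_N). Setting ∂π_N/∂q_N = 0: 331 - 3q_N - (3/2)(q_M) = 0.
So q_M = (306 - (3/2)q_N)/3 and q_N = (331 - (3/2)q_M)/3.
Substituting one into the other gives q_M = 562/9 and q_N = 712/9.
Total output Q = 562/9 + 712/9 = 1274/9.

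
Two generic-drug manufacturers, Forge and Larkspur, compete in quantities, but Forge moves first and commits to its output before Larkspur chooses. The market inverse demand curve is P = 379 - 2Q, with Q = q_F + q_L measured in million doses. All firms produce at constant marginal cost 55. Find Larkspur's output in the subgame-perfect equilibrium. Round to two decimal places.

The follower Larkspur best-responds to any q_F: π_L = (379 - 2Q)q_L - 55q_L.
Setting the follower's marginal profit to zero, 324 - 2q_F - 4q_L = 0, i.e. q_L = (324 - 2q_F)/4.
Forge substitutes q_L(q_F) into its own profit: π_F = q_F(379 - 2q_F - (324 - 2q_F)/2) - 55q_F = (217 - q_F)q_F - 55q_F.
The leader's first-order condition 162 - 2q_F = 0 yields q_F = 81.
Then q_L = (324 - 2·81)/4 = 81/2.

40.50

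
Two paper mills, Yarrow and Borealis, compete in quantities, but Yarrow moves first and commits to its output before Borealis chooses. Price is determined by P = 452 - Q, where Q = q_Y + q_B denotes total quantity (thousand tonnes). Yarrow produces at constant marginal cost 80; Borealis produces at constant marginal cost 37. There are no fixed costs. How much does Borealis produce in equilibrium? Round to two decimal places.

The follower Borealis best-responds to any q_Y: π_B = (452 - Q)q_B - 37q_B.
∂π_B/∂q_B = 415 - q_Y - 2q_B = 0 gives the reaction function q_B = (415 - q_Y)/2.
Yarrow substitutes q_B(q_Y) into its own profit: π_Y = q_Y(452 - q_Y - (415 - q_Y)/2) - 80q_Y = (489/2 - (1/2)q_Y)q_Y - 80q_Y.
Maximising: ∂π_Y/∂q_Y = 329/2 - q_Y = 0, giving q_Y = 329/2.
Then q_B = (415 - 329/2)/2 = 501/4.

125.25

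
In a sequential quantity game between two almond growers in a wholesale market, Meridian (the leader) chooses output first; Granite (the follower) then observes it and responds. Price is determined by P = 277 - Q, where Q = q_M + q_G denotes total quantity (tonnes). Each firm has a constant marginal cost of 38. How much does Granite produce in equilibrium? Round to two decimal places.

59.75

The follower Granite best-responds to any q_M: π_G = (277 - Q)q_G - 38q_G.
Follower FOC: 239 - q_M - 2q_G = 0, so q_G(q_M) = (239 - q_M)/2.
Meridian substitutes q_G(q_M) into its own profit: π_M = q_M(277 - q_M - (239 - q_M)/2) - 38q_M = (315/2 - (1/2)q_M)q_M - 38q_M.
Maximising: ∂π_M/∂q_M = 239/2 - q_M = 0, giving q_M = 239/2.
Then q_G = (239 - 239/2)/2 = 239/4.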